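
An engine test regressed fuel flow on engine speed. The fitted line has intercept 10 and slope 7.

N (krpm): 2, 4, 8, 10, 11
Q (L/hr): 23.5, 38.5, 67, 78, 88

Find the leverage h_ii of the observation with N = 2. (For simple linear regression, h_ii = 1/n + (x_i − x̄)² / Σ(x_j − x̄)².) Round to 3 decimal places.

N̄ = (2 + 4 + 8 + 10 + 11)/5 = 7
Σ(N − N̄)² = 25 + 9 + 1 + 9 + 16 = 60
h = 1/5 + (-5)²/60 = 0.2 + 0.416667 = 0.617

h = 0.617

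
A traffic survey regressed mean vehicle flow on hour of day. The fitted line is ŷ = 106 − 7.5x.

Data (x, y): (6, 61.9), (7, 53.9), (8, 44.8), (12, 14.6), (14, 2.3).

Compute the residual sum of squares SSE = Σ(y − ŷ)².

SSE = 6.06

x=6: ŷ = 106 − 7.5·6 = 61; r = 61.9 − 61 = 0.9
x=7: ŷ = 106 − 7.5·7 = 53.5; r = 53.9 − 53.5 = 0.4
x=8: ŷ = 106 − 7.5·8 = 46; r = 44.8 − 46 = -1.2
x=12: ŷ = 106 − 7.5·12 = 16; r = 14.6 − 16 = -1.4
x=14: ŷ = 106 − 7.5·14 = 1; r = 2.3 − 1 = 1.3
SSE = 0.81 + 0.16 + 1.44 + 1.96 + 1.69 = 6.06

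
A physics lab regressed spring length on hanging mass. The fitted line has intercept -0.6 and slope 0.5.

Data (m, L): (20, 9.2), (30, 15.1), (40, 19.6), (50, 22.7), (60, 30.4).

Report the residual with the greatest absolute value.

e = -1.7

m=20: L̂ = -0.6 + 0.5·20 = 9.4; e = 9.2 − 9.4 = -0.2
m=30: L̂ = -0.6 + 0.5·30 = 14.4; e = 15.1 − 14.4 = 0.7
m=40: L̂ = -0.6 + 0.5·40 = 19.4; e = 19.6 − 19.4 = 0.2
m=50: L̂ = -0.6 + 0.5·50 = 24.4; e = 22.7 − 24.4 = -1.7
m=60: L̂ = -0.6 + 0.5·60 = 29.4; e = 30.4 − 29.4 = 1
Largest |e| is 1.7 at m = 50, residual -1.7.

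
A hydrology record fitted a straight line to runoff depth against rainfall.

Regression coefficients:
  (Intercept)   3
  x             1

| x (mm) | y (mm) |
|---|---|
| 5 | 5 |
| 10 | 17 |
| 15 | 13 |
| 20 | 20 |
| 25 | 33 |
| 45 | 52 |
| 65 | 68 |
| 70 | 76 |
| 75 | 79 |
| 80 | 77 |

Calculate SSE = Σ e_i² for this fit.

SSE = 146

x=5: ŷ = 3 + 5 = 8; e = 5 − 8 = -3
x=10: ŷ = 3 + 10 = 13; e = 17 − 13 = 4
x=15: ŷ = 3 + 15 = 18; e = 13 − 18 = -5
x=20: ŷ = 3 + 20 = 23; e = 20 − 23 = -3
x=25: ŷ = 3 + 25 = 28; e = 33 − 28 = 5
x=45: ŷ = 3 + 45 = 48; e = 52 − 48 = 4
x=65: ŷ = 3 + 65 = 68; e = 68 − 68 = 0
x=70: ŷ = 3 + 70 = 73; e = 76 − 73 = 3
x=75: ŷ = 3 + 75 = 78; e = 79 − 78 = 1
x=80: ŷ = 3 + 80 = 83; e = 77 − 83 = -6
SSE = 9 + 16 + 25 + 9 + 25 + 16 + 0 + 9 + 1 + 36 = 146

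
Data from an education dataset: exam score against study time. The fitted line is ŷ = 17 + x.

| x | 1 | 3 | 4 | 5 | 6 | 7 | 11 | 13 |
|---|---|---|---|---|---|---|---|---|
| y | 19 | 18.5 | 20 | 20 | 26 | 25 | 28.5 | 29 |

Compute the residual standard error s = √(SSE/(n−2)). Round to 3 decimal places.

x=1: ŷ = 17 + 1 = 18; e = 19 − 18 = 1
x=3: ŷ = 17 + 3 = 20; e = 18.5 − 20 = -1.5
x=4: ŷ = 17 + 4 = 21; e = 20 − 21 = -1
x=5: ŷ = 17 + 5 = 22; e = 20 − 22 = -2
x=6: ŷ = 17 + 6 = 23; e = 26 − 23 = 3
x=7: ŷ = 17 + 7 = 24; e = 25 − 24 = 1
x=11: ŷ = 17 + 11 = 28; e = 28.5 − 28 = 0.5
x=13: ŷ = 17 + 13 = 30; e = 29 − 30 = -1
SSE = 1 + 2.25 + 1 + 4 + 9 + 1 + 0.25 + 1 = 19.5
s = √(19.5/6) = √3.25 ≈ 1.803

s = 1.803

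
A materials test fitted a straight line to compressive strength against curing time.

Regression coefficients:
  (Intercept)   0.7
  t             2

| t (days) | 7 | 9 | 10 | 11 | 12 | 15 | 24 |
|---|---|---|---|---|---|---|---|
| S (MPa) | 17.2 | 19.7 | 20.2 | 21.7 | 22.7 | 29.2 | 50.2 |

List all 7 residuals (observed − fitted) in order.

t=7: Ŝ = 0.7 + 2·7 = 14.7; r = 17.2 − 14.7 = 2.5
t=9: Ŝ = 0.7 + 2·9 = 18.7; r = 19.7 − 18.7 = 1
t=10: Ŝ = 0.7 + 2·10 = 20.7; r = 20.2 − 20.7 = -0.5
t=11: Ŝ = 0.7 + 2·11 = 22.7; r = 21.7 − 22.7 = -1
t=12: Ŝ = 0.7 + 2·12 = 24.7; r = 22.7 − 24.7 = -2
t=15: Ŝ = 0.7 + 2·15 = 30.7; r = 29.2 − 30.7 = -1.5
t=24: Ŝ = 0.7 + 2·24 = 48.7; r = 50.2 − 48.7 = 1.5

2.5, 1, -0.5, -1, -2, -1.5, 1.5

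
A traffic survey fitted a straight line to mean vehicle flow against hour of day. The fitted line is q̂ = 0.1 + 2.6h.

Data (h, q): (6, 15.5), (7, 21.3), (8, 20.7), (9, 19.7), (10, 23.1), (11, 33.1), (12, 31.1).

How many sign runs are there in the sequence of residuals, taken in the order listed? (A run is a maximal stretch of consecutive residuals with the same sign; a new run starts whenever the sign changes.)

5 runs

h=6: q̂ = 0.1 + 2.6·6 = 15.7; e = 15.5 − 15.7 = -0.2
h=7: q̂ = 0.1 + 2.6·7 = 18.3; e = 21.3 − 18.3 = 3
h=8: q̂ = 0.1 + 2.6·8 = 20.9; e = 20.7 − 20.9 = -0.2
h=9: q̂ = 0.1 + 2.6·9 = 23.5; e = 19.7 − 23.5 = -3.8
h=10: q̂ = 0.1 + 2.6·10 = 26.1; e = 23.1 − 26.1 = -3
h=11: q̂ = 0.1 + 2.6·11 = 28.7; e = 33.1 − 28.7 = 4.4
h=12: q̂ = 0.1 + 2.6·12 = 31.3; e = 31.1 − 31.3 = -0.2
Signs: − + − − − + −
Runs: −×1, +×1, −×3, +×1, −×1 → 5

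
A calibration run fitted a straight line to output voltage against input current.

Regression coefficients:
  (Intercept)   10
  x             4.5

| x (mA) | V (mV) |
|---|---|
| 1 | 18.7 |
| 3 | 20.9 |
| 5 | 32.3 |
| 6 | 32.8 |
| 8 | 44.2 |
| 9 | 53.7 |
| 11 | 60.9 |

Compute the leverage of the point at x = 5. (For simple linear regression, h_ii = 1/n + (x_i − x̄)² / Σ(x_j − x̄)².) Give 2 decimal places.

x̄ = (1 + 3 + 5 + 6 + 8 + 9 + 11)/7 = 6.14286
Σ(x − x̄)² = 26.449 + 9.87755 + 1.30612 + 0.0204082 + 3.44898 + 8.16327 + 23.5918 = 72.8571
h = 1/7 + (-1.14286)²/72.8571 = 0.142857 + 0.0179272 = 0.16

h = 0.16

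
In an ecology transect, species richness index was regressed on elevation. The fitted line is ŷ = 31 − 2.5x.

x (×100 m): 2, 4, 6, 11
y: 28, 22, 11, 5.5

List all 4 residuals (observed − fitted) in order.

x=2: ŷ = 31 − 2.5·2 = 26; e = 28 − 26 = 2
x=4: ŷ = 31 − 2.5·4 = 21; e = 22 − 21 = 1
x=6: ŷ = 31 − 2.5·6 = 16; e = 11 − 16 = -5
x=11: ŷ = 31 − 2.5·11 = 3.5; e = 5.5 − 3.5 = 2

2, 1, -5, 2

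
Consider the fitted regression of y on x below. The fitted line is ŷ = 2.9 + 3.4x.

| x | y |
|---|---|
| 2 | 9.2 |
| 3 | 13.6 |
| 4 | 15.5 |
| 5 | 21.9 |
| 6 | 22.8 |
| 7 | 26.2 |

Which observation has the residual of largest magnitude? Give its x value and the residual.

x=2: ŷ = 2.9 + 3.4·2 = 9.7; r = 9.2 − 9.7 = -0.5
x=3: ŷ = 2.9 + 3.4·3 = 13.1; r = 13.6 − 13.1 = 0.5
x=4: ŷ = 2.9 + 3.4·4 = 16.5; r = 15.5 − 16.5 = -1
x=5: ŷ = 2.9 + 3.4·5 = 19.9; r = 21.9 − 19.9 = 2
x=6: ŷ = 2.9 + 3.4·6 = 23.3; r = 22.8 − 23.3 = -0.5
x=7: ŷ = 2.9 + 3.4·7 = 26.7; r = 26.2 − 26.7 = -0.5
Largest |r| is 2 at x = 5, residual 2.

x = 5, r = 2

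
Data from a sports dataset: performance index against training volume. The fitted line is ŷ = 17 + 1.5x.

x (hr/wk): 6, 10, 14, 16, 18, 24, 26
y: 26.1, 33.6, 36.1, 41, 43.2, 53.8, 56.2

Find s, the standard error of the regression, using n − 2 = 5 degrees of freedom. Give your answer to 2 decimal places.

s = 1.22

x=6: ŷ = 17 + 1.5·6 = 26; e = 26.1 − 26 = 0.1
x=10: ŷ = 17 + 1.5·10 = 32; e = 33.6 − 32 = 1.6
x=14: ŷ = 17 + 1.5·14 = 38; e = 36.1 − 38 = -1.9
x=16: ŷ = 17 + 1.5·16 = 41; e = 41 − 41 = 0
x=18: ŷ = 17 + 1.5·18 = 44; e = 43.2 − 44 = -0.8
x=24: ŷ = 17 + 1.5·24 = 53; e = 53.8 − 53 = 0.8
x=26: ŷ = 17 + 1.5·26 = 56; e = 56.2 − 56 = 0.2
SSE = 0.01 + 2.56 + 3.61 + 0 + 0.64 + 0.64 + 0.04 = 7.5
s = √(7.5/5) = √1.5 ≈ 1.22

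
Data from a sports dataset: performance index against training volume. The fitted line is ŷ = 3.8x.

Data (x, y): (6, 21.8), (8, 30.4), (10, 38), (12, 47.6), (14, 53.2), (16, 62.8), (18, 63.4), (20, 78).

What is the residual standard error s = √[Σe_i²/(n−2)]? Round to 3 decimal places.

s = 2.517

x=6: ŷ = 3.8·6 = 22.8; e = 21.8 − 22.8 = -1
x=8: ŷ = 3.8·8 = 30.4; e = 30.4 − 30.4 = 0
x=10: ŷ = 3.8·10 = 38; e = 38 − 38 = 0
x=12: ŷ = 3.8·12 = 45.6; e = 47.6 − 45.6 = 2
x=14: ŷ = 3.8·14 = 53.2; e = 53.2 − 53.2 = 0
x=16: ŷ = 3.8·16 = 60.8; e = 62.8 − 60.8 = 2
x=18: ŷ = 3.8·18 = 68.4; e = 63.4 − 68.4 = -5
x=20: ŷ = 3.8·20 = 76; e = 78 − 76 = 2
SSE = 1 + 0 + 0 + 4 + 0 + 4 + 25 + 4 = 38
s = √(38/6) = √6.33333 ≈ 2.517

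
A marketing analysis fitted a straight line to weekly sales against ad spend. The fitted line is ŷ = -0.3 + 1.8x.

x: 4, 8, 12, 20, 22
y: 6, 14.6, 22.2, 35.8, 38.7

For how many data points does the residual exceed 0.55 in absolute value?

3

x=4: ŷ = -0.3 + 1.8·4 = 6.9; e = 6 − 6.9 = -0.9
x=8: ŷ = -0.3 + 1.8·8 = 14.1; e = 14.6 − 14.1 = 0.5
x=12: ŷ = -0.3 + 1.8·12 = 21.3; e = 22.2 − 21.3 = 0.9
x=20: ŷ = -0.3 + 1.8·20 = 35.7; e = 35.8 − 35.7 = 0.1
x=22: ŷ = -0.3 + 1.8·22 = 39.3; e = 38.7 − 39.3 = -0.6
|e| > 0.55: x=4 (|e|=0.9), x=12 (|e|=0.9), x=22 (|e|=0.6) → 3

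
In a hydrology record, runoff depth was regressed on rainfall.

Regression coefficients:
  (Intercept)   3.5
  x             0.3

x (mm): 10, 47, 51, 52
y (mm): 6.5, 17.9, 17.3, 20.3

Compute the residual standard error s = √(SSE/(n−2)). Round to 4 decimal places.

x=10: ŷ = 3.5 + 0.3·10 = 6.5; r = 6.5 − 6.5 = 0
x=47: ŷ = 3.5 + 0.3·47 = 17.6; r = 17.9 − 17.6 = 0.3
x=51: ŷ = 3.5 + 0.3·51 = 18.8; r = 17.3 − 18.8 = -1.5
x=52: ŷ = 3.5 + 0.3·52 = 19.1; r = 20.3 − 19.1 = 1.2
SSE = 0 + 0.09 + 2.25 + 1.44 = 3.78
s = √(3.78/2) = √1.89 ≈ 1.3748

s = 1.3748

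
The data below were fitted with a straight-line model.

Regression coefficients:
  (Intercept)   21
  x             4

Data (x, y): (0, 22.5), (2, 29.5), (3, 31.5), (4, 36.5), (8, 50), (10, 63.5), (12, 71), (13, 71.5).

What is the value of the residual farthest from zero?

x=0: ŷ = 21 + 4·0 = 21; r = 22.5 − 21 = 1.5
x=2: ŷ = 21 + 4·2 = 29; r = 29.5 − 29 = 0.5
x=3: ŷ = 21 + 4·3 = 33; r = 31.5 − 33 = -1.5
x=4: ŷ = 21 + 4·4 = 37; r = 36.5 − 37 = -0.5
x=8: ŷ = 21 + 4·8 = 53; r = 50 − 53 = -3
x=10: ŷ = 21 + 4·10 = 61; r = 63.5 − 61 = 2.5
x=12: ŷ = 21 + 4·12 = 69; r = 71 − 69 = 2
x=13: ŷ = 21 + 4·13 = 73; r = 71.5 − 73 = -1.5
Largest |r| is 3 at x = 8, residual -3.

r = -3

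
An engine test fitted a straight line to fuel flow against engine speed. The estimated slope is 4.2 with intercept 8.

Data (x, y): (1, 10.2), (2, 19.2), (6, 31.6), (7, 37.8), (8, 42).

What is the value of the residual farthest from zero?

e = 2.8

x=1: ŷ = 8 + 4.2·1 = 12.2; e = 10.2 − 12.2 = -2
x=2: ŷ = 8 + 4.2·2 = 16.4; e = 19.2 − 16.4 = 2.8
x=6: ŷ = 8 + 4.2·6 = 33.2; e = 31.6 − 33.2 = -1.6
x=7: ŷ = 8 + 4.2·7 = 37.4; e = 37.8 − 37.4 = 0.4
x=8: ŷ = 8 + 4.2·8 = 41.6; e = 42 − 41.6 = 0.4
Largest |e| is 2.8 at x = 2, residual 2.8.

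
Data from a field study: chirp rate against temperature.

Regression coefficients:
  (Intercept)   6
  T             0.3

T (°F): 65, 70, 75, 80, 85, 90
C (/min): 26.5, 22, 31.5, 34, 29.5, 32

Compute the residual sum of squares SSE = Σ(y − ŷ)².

SSE = 56

T=65: Ĉ = 6 + 0.3·65 = 25.5; r = 26.5 − 25.5 = 1
T=70: Ĉ = 6 + 0.3·70 = 27; r = 22 − 27 = -5
T=75: Ĉ = 6 + 0.3·75 = 28.5; r = 31.5 − 28.5 = 3
T=80: Ĉ = 6 + 0.3·80 = 30; r = 34 − 30 = 4
T=85: Ĉ = 6 + 0.3·85 = 31.5; r = 29.5 − 31.5 = -2
T=90: Ĉ = 6 + 0.3·90 = 33; r = 32 − 33 = -1
SSE = 1 + 25 + 9 + 16 + 4 + 1 = 56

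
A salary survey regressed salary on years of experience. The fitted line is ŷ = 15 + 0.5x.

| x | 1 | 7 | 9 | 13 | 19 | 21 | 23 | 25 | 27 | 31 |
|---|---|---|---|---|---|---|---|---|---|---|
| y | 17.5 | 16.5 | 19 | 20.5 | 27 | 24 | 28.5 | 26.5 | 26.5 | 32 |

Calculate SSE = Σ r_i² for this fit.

x=1: ŷ = 15 + 0.5·1 = 15.5; r = 17.5 − 15.5 = 2
x=7: ŷ = 15 + 0.5·7 = 18.5; r = 16.5 − 18.5 = -2
x=9: ŷ = 15 + 0.5·9 = 19.5; r = 19 − 19.5 = -0.5
x=13: ŷ = 15 + 0.5·13 = 21.5; r = 20.5 − 21.5 = -1
x=19: ŷ = 15 + 0.5·19 = 24.5; r = 27 − 24.5 = 2.5
x=21: ŷ = 15 + 0.5·21 = 25.5; r = 24 − 25.5 = -1.5
x=23: ŷ = 15 + 0.5·23 = 26.5; r = 28.5 − 26.5 = 2
x=25: ŷ = 15 + 0.5·25 = 27.5; r = 26.5 − 27.5 = -1
x=27: ŷ = 15 + 0.5·27 = 28.5; r = 26.5 − 28.5 = -2
x=31: ŷ = 15 + 0.5·31 = 30.5; r = 32 − 30.5 = 1.5
SSE = 4 + 4 + 0.25 + 1 + 6.25 + 2.25 + 4 + 1 + 4 + 2.25 = 29

SSE = 29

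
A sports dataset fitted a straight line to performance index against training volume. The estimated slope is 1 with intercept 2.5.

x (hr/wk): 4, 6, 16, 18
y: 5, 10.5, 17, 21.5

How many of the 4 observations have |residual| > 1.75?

x=4: ŷ = 2.5 + 4 = 6.5; r = 5 − 6.5 = -1.5
x=6: ŷ = 2.5 + 6 = 8.5; r = 10.5 − 8.5 = 2
x=16: ŷ = 2.5 + 16 = 18.5; r = 17 − 18.5 = -1.5
x=18: ŷ = 2.5 + 18 = 20.5; r = 21.5 − 20.5 = 1
|r| > 1.75: x=6 (|r|=2) → 1

1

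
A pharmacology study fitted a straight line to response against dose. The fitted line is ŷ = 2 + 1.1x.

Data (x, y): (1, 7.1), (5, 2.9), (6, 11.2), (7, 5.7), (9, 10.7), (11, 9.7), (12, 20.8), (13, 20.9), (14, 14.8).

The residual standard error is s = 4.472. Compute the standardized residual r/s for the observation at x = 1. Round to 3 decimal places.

ŷ = 2 + 1.1·1 = 3.1
r = 7.1 − 3.1 = 4
r/s = 4 / 4.472 = 0.894

0.894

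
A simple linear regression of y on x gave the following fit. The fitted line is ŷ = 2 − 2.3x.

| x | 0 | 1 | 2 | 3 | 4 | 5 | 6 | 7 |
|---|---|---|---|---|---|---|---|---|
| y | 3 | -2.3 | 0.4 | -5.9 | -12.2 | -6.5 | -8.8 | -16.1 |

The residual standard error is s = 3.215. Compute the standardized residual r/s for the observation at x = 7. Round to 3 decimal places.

-0.622

ŷ = 2 − 2.3·7 = -14.1
r = -16.1 − (-14.1) = -2
r/s = -2 / 3.215 = -0.622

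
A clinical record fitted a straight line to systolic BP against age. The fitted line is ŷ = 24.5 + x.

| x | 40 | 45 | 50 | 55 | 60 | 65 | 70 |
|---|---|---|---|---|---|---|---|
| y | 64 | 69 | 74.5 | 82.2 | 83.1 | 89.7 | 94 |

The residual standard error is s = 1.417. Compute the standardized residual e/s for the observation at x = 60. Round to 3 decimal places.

ŷ = 24.5 + 60 = 84.5
e = 83.1 − 84.5 = -1.4
e/s = -1.4 / 1.417 = -0.988

-0.988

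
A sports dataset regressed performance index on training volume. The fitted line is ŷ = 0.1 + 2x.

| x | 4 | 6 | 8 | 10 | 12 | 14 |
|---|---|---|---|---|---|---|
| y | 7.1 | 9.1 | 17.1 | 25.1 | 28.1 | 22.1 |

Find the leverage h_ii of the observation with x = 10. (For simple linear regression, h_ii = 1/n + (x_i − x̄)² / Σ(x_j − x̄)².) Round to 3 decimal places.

h = 0.181

x̄ = (4 + 6 + 8 + 10 + 12 + 14)/6 = 9
Σ(x − x̄)² = 25 + 9 + 1 + 1 + 9 + 25 = 70
h = 1/6 + (1)²/70 = 0.166667 + 0.0142857 = 0.181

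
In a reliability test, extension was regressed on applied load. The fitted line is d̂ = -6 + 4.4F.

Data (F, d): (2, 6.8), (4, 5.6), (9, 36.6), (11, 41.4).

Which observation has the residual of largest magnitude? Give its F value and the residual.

F = 4, e = -6

F=2: d̂ = -6 + 4.4·2 = 2.8; e = 6.8 − 2.8 = 4
F=4: d̂ = -6 + 4.4·4 = 11.6; e = 5.6 − 11.6 = -6
F=9: d̂ = -6 + 4.4·9 = 33.6; e = 36.6 − 33.6 = 3
F=11: d̂ = -6 + 4.4·11 = 42.4; e = 41.4 − 42.4 = -1
Largest |e| is 6 at F = 4, residual -6.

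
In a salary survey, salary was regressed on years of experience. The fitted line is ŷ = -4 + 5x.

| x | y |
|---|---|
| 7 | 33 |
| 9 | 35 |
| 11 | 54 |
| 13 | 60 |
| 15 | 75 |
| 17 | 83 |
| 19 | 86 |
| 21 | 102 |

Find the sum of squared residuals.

x=7: ŷ = -4 + 5·7 = 31; r = 33 − 31 = 2
x=9: ŷ = -4 + 5·9 = 41; r = 35 − 41 = -6
x=11: ŷ = -4 + 5·11 = 51; r = 54 − 51 = 3
x=13: ŷ = -4 + 5·13 = 61; r = 60 − 61 = -1
x=15: ŷ = -4 + 5·15 = 71; r = 75 − 71 = 4
x=17: ŷ = -4 + 5·17 = 81; r = 83 − 81 = 2
x=19: ŷ = -4 + 5·19 = 91; r = 86 − 91 = -5
x=21: ŷ = -4 + 5·21 = 101; r = 102 − 101 = 1
SSE = 4 + 36 + 9 + 1 + 16 + 4 + 25 + 1 = 96

SSE = 96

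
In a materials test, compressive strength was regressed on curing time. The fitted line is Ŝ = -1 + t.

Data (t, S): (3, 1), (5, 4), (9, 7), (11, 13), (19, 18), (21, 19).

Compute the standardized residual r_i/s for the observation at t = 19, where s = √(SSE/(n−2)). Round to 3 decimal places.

t=3: Ŝ = -1 + 3 = 2; r = 1 − 2 = -1
t=5: Ŝ = -1 + 5 = 4; r = 4 − 4 = 0
t=9: Ŝ = -1 + 9 = 8; r = 7 − 8 = -1
t=11: Ŝ = -1 + 11 = 10; r = 13 − 10 = 3
t=19: Ŝ = -1 + 19 = 18; r = 18 − 18 = 0
t=21: Ŝ = -1 + 21 = 20; r = 19 − 20 = -1
SSE = 1 + 0 + 1 + 9 + 0 + 1 = 12
s = √(12/4) = 1.73205
r/s = 0 / 1.73205 = 0.000

0.000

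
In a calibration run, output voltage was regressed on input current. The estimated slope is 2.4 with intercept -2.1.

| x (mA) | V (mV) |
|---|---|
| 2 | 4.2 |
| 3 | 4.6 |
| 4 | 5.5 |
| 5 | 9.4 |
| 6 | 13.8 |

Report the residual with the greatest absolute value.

x=2: ŷ = -2.1 + 2.4·2 = 2.7; r = 4.2 − 2.7 = 1.5
x=3: ŷ = -2.1 + 2.4·3 = 5.1; r = 4.6 − 5.1 = -0.5
x=4: ŷ = -2.1 + 2.4·4 = 7.5; r = 5.5 − 7.5 = -2
x=5: ŷ = -2.1 + 2.4·5 = 9.9; r = 9.4 − 9.9 = -0.5
x=6: ŷ = -2.1 + 2.4·6 = 12.3; r = 13.8 − 12.3 = 1.5
Largest |r| is 2 at x = 4, residual -2.

r = -2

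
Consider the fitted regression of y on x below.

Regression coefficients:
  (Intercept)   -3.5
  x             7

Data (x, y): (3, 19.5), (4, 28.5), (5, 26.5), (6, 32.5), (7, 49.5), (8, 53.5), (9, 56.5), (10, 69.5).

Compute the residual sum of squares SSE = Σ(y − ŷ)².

x=3: ŷ = -3.5 + 7·3 = 17.5; r = 19.5 − 17.5 = 2
x=4: ŷ = -3.5 + 7·4 = 24.5; r = 28.5 − 24.5 = 4
x=5: ŷ = -3.5 + 7·5 = 31.5; r = 26.5 − 31.5 = -5
x=6: ŷ = -3.5 + 7·6 = 38.5; r = 32.5 − 38.5 = -6
x=7: ŷ = -3.5 + 7·7 = 45.5; r = 49.5 − 45.5 = 4
x=8: ŷ = -3.5 + 7·8 = 52.5; r = 53.5 − 52.5 = 1
x=9: ŷ = -3.5 + 7·9 = 59.5; r = 56.5 − 59.5 = -3
x=10: ŷ = -3.5 + 7·10 = 66.5; r = 69.5 − 66.5 = 3
SSE = 4 + 16 + 25 + 36 + 16 + 1 + 9 + 9 = 116

SSE = 116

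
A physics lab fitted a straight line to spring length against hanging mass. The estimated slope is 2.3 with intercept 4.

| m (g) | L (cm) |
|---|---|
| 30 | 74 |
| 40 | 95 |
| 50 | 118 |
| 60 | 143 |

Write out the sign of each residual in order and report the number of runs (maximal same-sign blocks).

3 runs

m=30: ŷ = 4 + 2.3·30 = 73; r = 74 − 73 = 1
m=40: ŷ = 4 + 2.3·40 = 96; r = 95 − 96 = -1
m=50: ŷ = 4 + 2.3·50 = 119; r = 118 − 119 = -1
m=60: ŷ = 4 + 2.3·60 = 142; r = 143 − 142 = 1
Signs: + − − +
Runs: +×1, −×2, +×1 → 3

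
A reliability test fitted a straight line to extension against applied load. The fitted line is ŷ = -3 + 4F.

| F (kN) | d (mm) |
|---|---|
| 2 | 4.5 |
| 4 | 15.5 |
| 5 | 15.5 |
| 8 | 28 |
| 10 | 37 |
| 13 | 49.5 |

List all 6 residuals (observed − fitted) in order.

F=2: ŷ = -3 + 4·2 = 5; r = 4.5 − 5 = -0.5
F=4: ŷ = -3 + 4·4 = 13; r = 15.5 − 13 = 2.5
F=5: ŷ = -3 + 4·5 = 17; r = 15.5 − 17 = -1.5
F=8: ŷ = -3 + 4·8 = 29; r = 28 − 29 = -1
F=10: ŷ = -3 + 4·10 = 37; r = 37 − 37 = 0
F=13: ŷ = -3 + 4·13 = 49; r = 49.5 − 49 = 0.5

-0.5, 2.5, -1.5, -1, 0, 0.5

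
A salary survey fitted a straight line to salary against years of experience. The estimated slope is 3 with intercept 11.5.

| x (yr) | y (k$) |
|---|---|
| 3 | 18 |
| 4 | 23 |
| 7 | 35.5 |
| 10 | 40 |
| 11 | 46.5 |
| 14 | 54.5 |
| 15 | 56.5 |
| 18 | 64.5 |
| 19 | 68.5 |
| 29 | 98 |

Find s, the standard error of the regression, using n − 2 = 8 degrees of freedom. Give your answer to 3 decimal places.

x=3: ŷ = 11.5 + 3·3 = 20.5; r = 18 − 20.5 = -2.5
x=4: ŷ = 11.5 + 3·4 = 23.5; r = 23 − 23.5 = -0.5
x=7: ŷ = 11.5 + 3·7 = 32.5; r = 35.5 − 32.5 = 3
x=10: ŷ = 11.5 + 3·10 = 41.5; r = 40 − 41.5 = -1.5
x=11: ŷ = 11.5 + 3·11 = 44.5; r = 46.5 − 44.5 = 2
x=14: ŷ = 11.5 + 3·14 = 53.5; r = 54.5 − 53.5 = 1
x=15: ŷ = 11.5 + 3·15 = 56.5; r = 56.5 − 56.5 = 0
x=18: ŷ = 11.5 + 3·18 = 65.5; r = 64.5 − 65.5 = -1
x=19: ŷ = 11.5 + 3·19 = 68.5; r = 68.5 − 68.5 = 0
x=29: ŷ = 11.5 + 3·29 = 98.5; r = 98 − 98.5 = -0.5
SSE = 6.25 + 0.25 + 9 + 2.25 + 4 + 1 + 0 + 1 + 0 + 0.25 = 24
s = √(24/8) = √3 ≈ 1.732

s = 1.732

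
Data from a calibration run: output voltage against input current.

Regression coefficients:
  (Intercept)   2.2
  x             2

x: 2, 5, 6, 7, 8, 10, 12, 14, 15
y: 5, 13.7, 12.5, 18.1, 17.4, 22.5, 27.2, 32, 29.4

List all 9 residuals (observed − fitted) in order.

-1.2, 1.5, -1.7, 1.9, -0.8, 0.3, 1, 1.8, -2.8

x=2: ŷ = 2.2 + 2·2 = 6.2; r = 5 − 6.2 = -1.2
x=5: ŷ = 2.2 + 2·5 = 12.2; r = 13.7 − 12.2 = 1.5
x=6: ŷ = 2.2 + 2·6 = 14.2; r = 12.5 − 14.2 = -1.7
x=7: ŷ = 2.2 + 2·7 = 16.2; r = 18.1 − 16.2 = 1.9
x=8: ŷ = 2.2 + 2·8 = 18.2; r = 17.4 − 18.2 = -0.8
x=10: ŷ = 2.2 + 2·10 = 22.2; r = 22.5 − 22.2 = 0.3
x=12: ŷ = 2.2 + 2·12 = 26.2; r = 27.2 − 26.2 = 1
x=14: ŷ = 2.2 + 2·14 = 30.2; r = 32 − 30.2 = 1.8
x=15: ŷ = 2.2 + 2·15 = 32.2; r = 29.4 − 32.2 = -2.8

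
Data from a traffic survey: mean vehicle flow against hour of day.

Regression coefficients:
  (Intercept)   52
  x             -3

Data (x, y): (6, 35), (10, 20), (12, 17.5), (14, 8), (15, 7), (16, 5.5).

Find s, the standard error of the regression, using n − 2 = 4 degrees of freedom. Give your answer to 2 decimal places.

x=6: ŷ = 52 − 3·6 = 34; r = 35 − 34 = 1
x=10: ŷ = 52 − 3·10 = 22; r = 20 − 22 = -2
x=12: ŷ = 52 − 3·12 = 16; r = 17.5 − 16 = 1.5
x=14: ŷ = 52 − 3·14 = 10; r = 8 − 10 = -2
x=15: ŷ = 52 − 3·15 = 7; r = 7 − 7 = 0
x=16: ŷ = 52 − 3·16 = 4; r = 5.5 − 4 = 1.5
SSE = 1 + 4 + 2.25 + 4 + 0 + 2.25 = 13.5
s = √(13.5/4) = √3.375 ≈ 1.84

s = 1.84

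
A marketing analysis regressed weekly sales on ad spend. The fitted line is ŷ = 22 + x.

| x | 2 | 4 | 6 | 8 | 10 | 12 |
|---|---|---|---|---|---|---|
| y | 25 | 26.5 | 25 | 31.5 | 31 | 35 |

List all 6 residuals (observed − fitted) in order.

x=2: ŷ = 22 + 2 = 24; r = 25 − 24 = 1
x=4: ŷ = 22 + 4 = 26; r = 26.5 − 26 = 0.5
x=6: ŷ = 22 + 6 = 28; r = 25 − 28 = -3
x=8: ŷ = 22 + 8 = 30; r = 31.5 − 30 = 1.5
x=10: ŷ = 22 + 10 = 32; r = 31 − 32 = -1
x=12: ŷ = 22 + 12 = 34; r = 35 − 34 = 1

1, 0.5, -3, 1.5, -1, 1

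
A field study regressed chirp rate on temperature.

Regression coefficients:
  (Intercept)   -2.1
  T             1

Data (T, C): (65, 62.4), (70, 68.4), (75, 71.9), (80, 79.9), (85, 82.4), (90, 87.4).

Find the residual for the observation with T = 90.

ŷ = -2.1 + 90 = 87.9
e = 87.4 − 87.9 = -0.5

e = -0.5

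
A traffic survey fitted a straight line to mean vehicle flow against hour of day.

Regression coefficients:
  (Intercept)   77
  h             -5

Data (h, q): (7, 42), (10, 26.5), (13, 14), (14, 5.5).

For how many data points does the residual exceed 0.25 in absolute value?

h=7: ŷ = 77 − 5·7 = 42; r = 42 − 42 = 0
h=10: ŷ = 77 − 5·10 = 27; r = 26.5 − 27 = -0.5
h=13: ŷ = 77 − 5·13 = 12; r = 14 − 12 = 2
h=14: ŷ = 77 − 5·14 = 7; r = 5.5 − 7 = -1.5
|r| > 0.25: h=10 (|r|=0.5), h=13 (|r|=2), h=14 (|r|=1.5) → 3

3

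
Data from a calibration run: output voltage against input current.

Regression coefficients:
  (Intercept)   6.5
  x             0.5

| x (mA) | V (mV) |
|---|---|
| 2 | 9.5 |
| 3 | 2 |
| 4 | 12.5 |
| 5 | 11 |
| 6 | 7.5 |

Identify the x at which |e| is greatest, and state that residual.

x=2: V̂ = 6.5 + 0.5·2 = 7.5; e = 9.5 − 7.5 = 2
x=3: V̂ = 6.5 + 0.5·3 = 8; e = 2 − 8 = -6
x=4: V̂ = 6.5 + 0.5·4 = 8.5; e = 12.5 − 8.5 = 4
x=5: V̂ = 6.5 + 0.5·5 = 9; e = 11 − 9 = 2
x=6: V̂ = 6.5 + 0.5·6 = 9.5; e = 7.5 − 9.5 = -2
Largest |e| is 6 at x = 3, residual -6.

x = 3, e = -6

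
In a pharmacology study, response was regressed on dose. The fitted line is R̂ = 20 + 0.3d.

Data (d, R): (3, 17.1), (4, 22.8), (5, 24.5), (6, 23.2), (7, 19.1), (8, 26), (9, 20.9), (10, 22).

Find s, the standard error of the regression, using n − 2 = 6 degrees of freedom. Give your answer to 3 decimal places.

d=3: R̂ = 20 + 0.3·3 = 20.9; e = 17.1 − 20.9 = -3.8
d=4: R̂ = 20 + 0.3·4 = 21.2; e = 22.8 − 21.2 = 1.6
d=5: R̂ = 20 + 0.3·5 = 21.5; e = 24.5 − 21.5 = 3
d=6: R̂ = 20 + 0.3·6 = 21.8; e = 23.2 − 21.8 = 1.4
d=7: R̂ = 20 + 0.3·7 = 22.1; e = 19.1 − 22.1 = -3
d=8: R̂ = 20 + 0.3·8 = 22.4; e = 26 − 22.4 = 3.6
d=9: R̂ = 20 + 0.3·9 = 22.7; e = 20.9 − 22.7 = -1.8
d=10: R̂ = 20 + 0.3·10 = 23; e = 22 − 23 = -1
SSE = 14.44 + 2.56 + 9 + 1.96 + 9 + 12.96 + 3.24 + 1 = 54.16
s = √(54.16/6) = √9.02667 ≈ 3.004

s = 3.004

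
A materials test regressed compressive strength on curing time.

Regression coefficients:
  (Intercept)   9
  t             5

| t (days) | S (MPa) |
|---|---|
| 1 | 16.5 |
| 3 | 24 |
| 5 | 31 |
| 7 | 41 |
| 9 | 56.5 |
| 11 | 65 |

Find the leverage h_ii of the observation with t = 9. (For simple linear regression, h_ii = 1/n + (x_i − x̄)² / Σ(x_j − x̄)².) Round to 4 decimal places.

t̄ = (1 + 3 + 5 + 7 + 9 + 11)/6 = 6
Σ(t − t̄)² = 25 + 9 + 1 + 1 + 9 + 25 = 70
h = 1/6 + (3)²/70 = 0.166667 + 0.128571 = 0.2952

h = 0.2952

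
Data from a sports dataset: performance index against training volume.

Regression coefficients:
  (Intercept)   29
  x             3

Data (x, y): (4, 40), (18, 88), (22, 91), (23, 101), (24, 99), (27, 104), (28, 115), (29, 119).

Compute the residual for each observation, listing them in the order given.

-1, 5, -4, 3, -2, -6, 2, 3

x=4: ŷ = 29 + 3·4 = 41; e = 40 − 41 = -1
x=18: ŷ = 29 + 3·18 = 83; e = 88 − 83 = 5
x=22: ŷ = 29 + 3·22 = 95; e = 91 − 95 = -4
x=23: ŷ = 29 + 3·23 = 98; e = 101 − 98 = 3
x=24: ŷ = 29 + 3·24 = 101; e = 99 − 101 = -2
x=27: ŷ = 29 + 3·27 = 110; e = 104 − 110 = -6
x=28: ŷ = 29 + 3·28 = 113; e = 115 − 113 = 2
x=29: ŷ = 29 + 3·29 = 116; e = 119 − 116 = 3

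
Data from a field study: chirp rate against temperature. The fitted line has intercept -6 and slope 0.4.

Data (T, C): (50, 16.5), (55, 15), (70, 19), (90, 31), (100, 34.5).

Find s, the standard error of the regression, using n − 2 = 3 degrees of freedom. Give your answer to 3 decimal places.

T=50: ŷ = -6 + 0.4·50 = 14; e = 16.5 − 14 = 2.5
T=55: ŷ = -6 + 0.4·55 = 16; e = 15 − 16 = -1
T=70: ŷ = -6 + 0.4·70 = 22; e = 19 − 22 = -3
T=90: ŷ = -6 + 0.4·90 = 30; e = 31 − 30 = 1
T=100: ŷ = -6 + 0.4·100 = 34; e = 34.5 − 34 = 0.5
SSE = 6.25 + 1 + 9 + 1 + 0.25 = 17.5
s = √(17.5/3) = √5.83333 ≈ 2.415

s = 2.415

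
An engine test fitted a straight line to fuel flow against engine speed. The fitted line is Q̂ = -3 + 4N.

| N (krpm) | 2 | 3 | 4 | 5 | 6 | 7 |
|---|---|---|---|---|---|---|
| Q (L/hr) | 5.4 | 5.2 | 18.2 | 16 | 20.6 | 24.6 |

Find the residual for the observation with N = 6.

Q̂ = -3 + 4·6 = 21
e = 20.6 − 21 = -0.4

e = -0.4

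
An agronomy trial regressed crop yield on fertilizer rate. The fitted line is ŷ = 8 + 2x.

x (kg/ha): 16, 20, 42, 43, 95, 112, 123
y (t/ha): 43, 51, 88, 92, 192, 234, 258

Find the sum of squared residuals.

x=16: ŷ = 8 + 2·16 = 40; e = 43 − 40 = 3
x=20: ŷ = 8 + 2·20 = 48; e = 51 − 48 = 3
x=42: ŷ = 8 + 2·42 = 92; e = 88 − 92 = -4
x=43: ŷ = 8 + 2·43 = 94; e = 92 − 94 = -2
x=95: ŷ = 8 + 2·95 = 198; e = 192 − 198 = -6
x=112: ŷ = 8 + 2·112 = 232; e = 234 − 232 = 2
x=123: ŷ = 8 + 2·123 = 254; e = 258 − 254 = 4
SSE = 9 + 9 + 16 + 4 + 36 + 4 + 16 = 94

SSE = 94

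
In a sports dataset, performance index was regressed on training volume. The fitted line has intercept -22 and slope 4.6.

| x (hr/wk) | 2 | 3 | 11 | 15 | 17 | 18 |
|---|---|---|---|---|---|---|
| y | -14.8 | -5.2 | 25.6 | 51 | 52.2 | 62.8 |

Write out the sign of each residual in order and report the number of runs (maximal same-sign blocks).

x=2: ŷ = -22 + 4.6·2 = -12.8; e = -14.8 − (-12.8) = -2
x=3: ŷ = -22 + 4.6·3 = -8.2; e = -5.2 − (-8.2) = 3
x=11: ŷ = -22 + 4.6·11 = 28.6; e = 25.6 − 28.6 = -3
x=15: ŷ = -22 + 4.6·15 = 47; e = 51 − 47 = 4
x=17: ŷ = -22 + 4.6·17 = 56.2; e = 52.2 − 56.2 = -4
x=18: ŷ = -22 + 4.6·18 = 60.8; e = 62.8 − 60.8 = 2
Signs: − + − + − +
Runs: −×1, +×1, −×1, +×1, −×1, +×1 → 6

6 runs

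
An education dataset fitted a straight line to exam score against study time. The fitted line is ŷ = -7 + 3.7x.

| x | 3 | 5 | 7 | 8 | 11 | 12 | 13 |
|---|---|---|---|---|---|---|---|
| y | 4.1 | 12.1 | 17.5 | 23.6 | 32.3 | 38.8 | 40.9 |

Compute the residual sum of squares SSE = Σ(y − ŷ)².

SSE = 7.28

x=3: ŷ = -7 + 3.7·3 = 4.1; r = 4.1 − 4.1 = 0
x=5: ŷ = -7 + 3.7·5 = 11.5; r = 12.1 − 11.5 = 0.6
x=7: ŷ = -7 + 3.7·7 = 18.9; r = 17.5 − 18.9 = -1.4
x=8: ŷ = -7 + 3.7·8 = 22.6; r = 23.6 − 22.6 = 1
x=11: ŷ = -7 + 3.7·11 = 33.7; r = 32.3 − 33.7 = -1.4
x=12: ŷ = -7 + 3.7·12 = 37.4; r = 38.8 − 37.4 = 1.4
x=13: ŷ = -7 + 3.7·13 = 41.1; r = 40.9 − 41.1 = -0.2
SSE = 0 + 0.36 + 1.96 + 1 + 1.96 + 1.96 + 0.04 = 7.28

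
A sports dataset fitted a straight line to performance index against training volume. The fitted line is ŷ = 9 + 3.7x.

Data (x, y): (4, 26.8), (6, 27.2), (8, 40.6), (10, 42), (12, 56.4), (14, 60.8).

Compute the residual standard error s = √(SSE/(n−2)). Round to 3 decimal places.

s = 3.674

x=4: ŷ = 9 + 3.7·4 = 23.8; e = 26.8 − 23.8 = 3
x=6: ŷ = 9 + 3.7·6 = 31.2; e = 27.2 − 31.2 = -4
x=8: ŷ = 9 + 3.7·8 = 38.6; e = 40.6 − 38.6 = 2
x=10: ŷ = 9 + 3.7·10 = 46; e = 42 − 46 = -4
x=12: ŷ = 9 + 3.7·12 = 53.4; e = 56.4 − 53.4 = 3
x=14: ŷ = 9 + 3.7·14 = 60.8; e = 60.8 − 60.8 = 0
SSE = 9 + 16 + 4 + 16 + 9 + 0 = 54
s = √(54/4) = √13.5 ≈ 3.674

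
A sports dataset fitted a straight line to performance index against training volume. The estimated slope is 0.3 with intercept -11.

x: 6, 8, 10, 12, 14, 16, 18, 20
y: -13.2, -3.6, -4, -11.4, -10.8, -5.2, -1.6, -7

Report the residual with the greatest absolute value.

x=6: ŷ = -11 + 0.3·6 = -9.2; e = -13.2 − (-9.2) = -4
x=8: ŷ = -11 + 0.3·8 = -8.6; e = -3.6 − (-8.6) = 5
x=10: ŷ = -11 + 0.3·10 = -8; e = -4 − (-8) = 4
x=12: ŷ = -11 + 0.3·12 = -7.4; e = -11.4 − (-7.4) = -4
x=14: ŷ = -11 + 0.3·14 = -6.8; e = -10.8 − (-6.8) = -4
x=16: ŷ = -11 + 0.3·16 = -6.2; e = -5.2 − (-6.2) = 1
x=18: ŷ = -11 + 0.3·18 = -5.6; e = -1.6 − (-5.6) = 4
x=20: ŷ = -11 + 0.3·20 = -5; e = -7 − (-5) = -2
Largest |e| is 5 at x = 8, residual 5.

e = 5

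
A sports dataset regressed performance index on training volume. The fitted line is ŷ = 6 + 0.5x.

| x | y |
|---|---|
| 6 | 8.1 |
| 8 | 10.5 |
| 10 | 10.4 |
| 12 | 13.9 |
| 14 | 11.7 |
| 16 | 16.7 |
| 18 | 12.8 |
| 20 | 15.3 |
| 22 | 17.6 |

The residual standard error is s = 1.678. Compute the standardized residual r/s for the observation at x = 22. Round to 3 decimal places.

ŷ = 6 + 0.5·22 = 17
r = 17.6 − 17 = 0.6
r/s = 0.6 / 1.678 = 0.358

0.358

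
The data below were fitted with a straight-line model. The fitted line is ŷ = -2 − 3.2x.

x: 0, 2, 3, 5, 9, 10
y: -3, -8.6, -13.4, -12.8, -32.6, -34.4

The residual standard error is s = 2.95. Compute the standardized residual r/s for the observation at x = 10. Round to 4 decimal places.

ŷ = -2 − 3.2·10 = -34
r = -34.4 − (-34) = -0.4
r/s = -0.4 / 2.95 = -0.1356

-0.1356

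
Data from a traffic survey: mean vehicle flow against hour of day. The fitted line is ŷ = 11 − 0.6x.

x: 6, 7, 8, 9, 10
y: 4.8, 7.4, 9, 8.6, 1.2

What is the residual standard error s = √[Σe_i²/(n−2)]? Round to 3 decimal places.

x=6: ŷ = 11 − 0.6·6 = 7.4; e = 4.8 − 7.4 = -2.6
x=7: ŷ = 11 − 0.6·7 = 6.8; e = 7.4 − 6.8 = 0.6
x=8: ŷ = 11 − 0.6·8 = 6.2; e = 9 − 6.2 = 2.8
x=9: ŷ = 11 − 0.6·9 = 5.6; e = 8.6 − 5.6 = 3
x=10: ŷ = 11 − 0.6·10 = 5; e = 1.2 − 5 = -3.8
SSE = 6.76 + 0.36 + 7.84 + 9 + 14.44 = 38.4
s = √(38.4/3) = √12.8 ≈ 3.578

s = 3.578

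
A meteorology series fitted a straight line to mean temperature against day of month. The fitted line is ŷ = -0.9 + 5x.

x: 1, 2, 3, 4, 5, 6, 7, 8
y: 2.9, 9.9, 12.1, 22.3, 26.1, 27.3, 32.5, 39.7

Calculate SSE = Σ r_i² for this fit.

SSE = 26.48

x=1: ŷ = -0.9 + 5·1 = 4.1; r = 2.9 − 4.1 = -1.2
x=2: ŷ = -0.9 + 5·2 = 9.1; r = 9.9 − 9.1 = 0.8
x=3: ŷ = -0.9 + 5·3 = 14.1; r = 12.1 − 14.1 = -2
x=4: ŷ = -0.9 + 5·4 = 19.1; r = 22.3 − 19.1 = 3.2
x=5: ŷ = -0.9 + 5·5 = 24.1; r = 26.1 − 24.1 = 2
x=6: ŷ = -0.9 + 5·6 = 29.1; r = 27.3 − 29.1 = -1.8
x=7: ŷ = -0.9 + 5·7 = 34.1; r = 32.5 − 34.1 = -1.6
x=8: ŷ = -0.9 + 5·8 = 39.1; r = 39.7 − 39.1 = 0.6
SSE = 1.44 + 0.64 + 4 + 10.24 + 4 + 3.24 + 2.56 + 0.36 = 26.48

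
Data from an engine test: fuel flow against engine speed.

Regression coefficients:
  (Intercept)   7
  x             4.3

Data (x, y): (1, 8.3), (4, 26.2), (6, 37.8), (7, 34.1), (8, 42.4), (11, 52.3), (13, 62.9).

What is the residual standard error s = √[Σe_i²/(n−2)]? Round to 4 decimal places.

x=1: ŷ = 7 + 4.3·1 = 11.3; e = 8.3 − 11.3 = -3
x=4: ŷ = 7 + 4.3·4 = 24.2; e = 26.2 − 24.2 = 2
x=6: ŷ = 7 + 4.3·6 = 32.8; e = 37.8 − 32.8 = 5
x=7: ŷ = 7 + 4.3·7 = 37.1; e = 34.1 − 37.1 = -3
x=8: ŷ = 7 + 4.3·8 = 41.4; e = 42.4 − 41.4 = 1
x=11: ŷ = 7 + 4.3·11 = 54.3; e = 52.3 − 54.3 = -2
x=13: ŷ = 7 + 4.3·13 = 62.9; e = 62.9 − 62.9 = 0
SSE = 9 + 4 + 25 + 9 + 1 + 4 + 0 = 52
s = √(52/5) = √10.4 ≈ 3.2249

s = 3.2249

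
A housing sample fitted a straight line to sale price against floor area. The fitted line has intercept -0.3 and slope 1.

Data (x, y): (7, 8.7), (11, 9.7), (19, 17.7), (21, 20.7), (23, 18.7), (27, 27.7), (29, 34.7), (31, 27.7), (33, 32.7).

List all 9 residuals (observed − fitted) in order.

2, -1, -1, 0, -4, 1, 6, -3, 0

x=7: ŷ = -0.3 + 7 = 6.7; e = 8.7 − 6.7 = 2
x=11: ŷ = -0.3 + 11 = 10.7; e = 9.7 − 10.7 = -1
x=19: ŷ = -0.3 + 19 = 18.7; e = 17.7 − 18.7 = -1
x=21: ŷ = -0.3 + 21 = 20.7; e = 20.7 − 20.7 = 0
x=23: ŷ = -0.3 + 23 = 22.7; e = 18.7 − 22.7 = -4
x=27: ŷ = -0.3 + 27 = 26.7; e = 27.7 − 26.7 = 1
x=29: ŷ = -0.3 + 29 = 28.7; e = 34.7 − 28.7 = 6
x=31: ŷ = -0.3 + 31 = 30.7; e = 27.7 − 30.7 = -3
x=33: ŷ = -0.3 + 33 = 32.7; e = 32.7 − 32.7 = 0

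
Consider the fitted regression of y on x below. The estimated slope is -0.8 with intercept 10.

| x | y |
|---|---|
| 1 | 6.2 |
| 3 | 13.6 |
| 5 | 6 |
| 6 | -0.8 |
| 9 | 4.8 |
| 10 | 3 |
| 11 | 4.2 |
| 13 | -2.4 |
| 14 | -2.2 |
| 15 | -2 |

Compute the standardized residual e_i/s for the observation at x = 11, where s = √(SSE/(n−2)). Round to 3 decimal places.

x=1: ŷ = 10 − 0.8·1 = 9.2; e = 6.2 − 9.2 = -3
x=3: ŷ = 10 − 0.8·3 = 7.6; e = 13.6 − 7.6 = 6
x=5: ŷ = 10 − 0.8·5 = 6; e = 6 − 6 = 0
x=6: ŷ = 10 − 0.8·6 = 5.2; e = -0.8 − 5.2 = -6
x=9: ŷ = 10 − 0.8·9 = 2.8; e = 4.8 − 2.8 = 2
x=10: ŷ = 10 − 0.8·10 = 2; e = 3 − 2 = 1
x=11: ŷ = 10 − 0.8·11 = 1.2; e = 4.2 − 1.2 = 3
x=13: ŷ = 10 − 0.8·13 = -0.4; e = -2.4 − (-0.4) = -2
x=14: ŷ = 10 − 0.8·14 = -1.2; e = -2.2 − (-1.2) = -1
x=15: ŷ = 10 − 0.8·15 = -2; e = -2 − (-2) = 0
SSE = 9 + 36 + 0 + 36 + 4 + 1 + 9 + 4 + 1 + 0 = 100
s = √(100/8) = 3.53553
e/s = 3 / 3.53553 = 0.849

0.849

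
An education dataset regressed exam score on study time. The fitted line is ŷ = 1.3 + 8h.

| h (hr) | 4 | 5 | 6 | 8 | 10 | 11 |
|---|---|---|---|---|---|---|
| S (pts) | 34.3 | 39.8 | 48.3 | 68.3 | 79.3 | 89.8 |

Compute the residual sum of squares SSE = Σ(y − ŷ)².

h=4: ŷ = 1.3 + 8·4 = 33.3; e = 34.3 − 33.3 = 1
h=5: ŷ = 1.3 + 8·5 = 41.3; e = 39.8 − 41.3 = -1.5
h=6: ŷ = 1.3 + 8·6 = 49.3; e = 48.3 − 49.3 = -1
h=8: ŷ = 1.3 + 8·8 = 65.3; e = 68.3 − 65.3 = 3
h=10: ŷ = 1.3 + 8·10 = 81.3; e = 79.3 − 81.3 = -2
h=11: ŷ = 1.3 + 8·11 = 89.3; e = 89.8 − 89.3 = 0.5
SSE = 1 + 2.25 + 1 + 9 + 4 + 0.25 = 17.5

SSE = 17.5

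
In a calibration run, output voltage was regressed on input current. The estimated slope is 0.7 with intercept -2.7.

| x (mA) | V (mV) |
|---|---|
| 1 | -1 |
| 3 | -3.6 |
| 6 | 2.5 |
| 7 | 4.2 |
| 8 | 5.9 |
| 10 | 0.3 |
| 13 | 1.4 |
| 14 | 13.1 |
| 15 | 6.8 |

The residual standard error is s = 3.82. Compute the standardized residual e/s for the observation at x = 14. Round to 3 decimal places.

V̂ = -2.7 + 0.7·14 = 7.1
e = 13.1 − 7.1 = 6
e/s = 6 / 3.82 = 1.571

1.571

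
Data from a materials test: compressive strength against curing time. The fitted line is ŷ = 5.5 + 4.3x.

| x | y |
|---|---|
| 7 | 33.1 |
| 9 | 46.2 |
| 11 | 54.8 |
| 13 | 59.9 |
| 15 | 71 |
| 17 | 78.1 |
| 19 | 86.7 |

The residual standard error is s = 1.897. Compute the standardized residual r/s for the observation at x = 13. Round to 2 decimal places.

ŷ = 5.5 + 4.3·13 = 61.4
r = 59.9 − 61.4 = -1.5
r/s = -1.5 / 1.897 = -0.79

-0.79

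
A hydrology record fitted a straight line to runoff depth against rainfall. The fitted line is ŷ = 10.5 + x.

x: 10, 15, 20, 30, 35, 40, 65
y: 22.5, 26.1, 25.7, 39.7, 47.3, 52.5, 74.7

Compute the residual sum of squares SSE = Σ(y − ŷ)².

x=10: ŷ = 10.5 + 10 = 20.5; r = 22.5 − 20.5 = 2
x=15: ŷ = 10.5 + 15 = 25.5; r = 26.1 − 25.5 = 0.6
x=20: ŷ = 10.5 + 20 = 30.5; r = 25.7 − 30.5 = -4.8
x=30: ŷ = 10.5 + 30 = 40.5; r = 39.7 − 40.5 = -0.8
x=35: ŷ = 10.5 + 35 = 45.5; r = 47.3 − 45.5 = 1.8
x=40: ŷ = 10.5 + 40 = 50.5; r = 52.5 − 50.5 = 2
x=65: ŷ = 10.5 + 65 = 75.5; r = 74.7 − 75.5 = -0.8
SSE = 4 + 0.36 + 23.04 + 0.64 + 3.24 + 4 + 0.64 = 35.92

SSE = 35.92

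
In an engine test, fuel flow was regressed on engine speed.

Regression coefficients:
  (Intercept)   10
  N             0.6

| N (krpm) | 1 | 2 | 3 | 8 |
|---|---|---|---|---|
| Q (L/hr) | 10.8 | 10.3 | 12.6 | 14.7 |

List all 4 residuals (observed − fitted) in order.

0.2, -0.9, 0.8, -0.1

N=1: ŷ = 10 + 0.6·1 = 10.6; e = 10.8 − 10.6 = 0.2
N=2: ŷ = 10 + 0.6·2 = 11.2; e = 10.3 − 11.2 = -0.9
N=3: ŷ = 10 + 0.6·3 = 11.8; e = 12.6 − 11.8 = 0.8
N=8: ŷ = 10 + 0.6·8 = 14.8; e = 14.7 − 14.8 = -0.1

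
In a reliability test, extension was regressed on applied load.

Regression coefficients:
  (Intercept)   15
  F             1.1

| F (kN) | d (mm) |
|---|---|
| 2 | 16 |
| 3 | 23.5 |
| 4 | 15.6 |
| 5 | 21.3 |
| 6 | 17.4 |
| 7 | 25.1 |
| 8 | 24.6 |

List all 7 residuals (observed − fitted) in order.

F=2: ŷ = 15 + 1.1·2 = 17.2; e = 16 − 17.2 = -1.2
F=3: ŷ = 15 + 1.1·3 = 18.3; e = 23.5 − 18.3 = 5.2
F=4: ŷ = 15 + 1.1·4 = 19.4; e = 15.6 − 19.4 = -3.8
F=5: ŷ = 15 + 1.1·5 = 20.5; e = 21.3 − 20.5 = 0.8
F=6: ŷ = 15 + 1.1·6 = 21.6; e = 17.4 − 21.6 = -4.2
F=7: ŷ = 15 + 1.1·7 = 22.7; e = 25.1 − 22.7 = 2.4
F=8: ŷ = 15 + 1.1·8 = 23.8; e = 24.6 − 23.8 = 0.8

-1.2, 5.2, -3.8, 0.8, -4.2, 2.4, 0.8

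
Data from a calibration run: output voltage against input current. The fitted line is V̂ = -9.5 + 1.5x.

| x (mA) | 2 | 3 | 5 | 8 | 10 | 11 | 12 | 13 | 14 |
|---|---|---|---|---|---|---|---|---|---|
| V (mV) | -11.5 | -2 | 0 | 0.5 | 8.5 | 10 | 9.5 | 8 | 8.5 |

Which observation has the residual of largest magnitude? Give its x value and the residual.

x=2: V̂ = -9.5 + 1.5·2 = -6.5; r = -11.5 − (-6.5) = -5
x=3: V̂ = -9.5 + 1.5·3 = -5; r = -2 − (-5) = 3
x=5: V̂ = -9.5 + 1.5·5 = -2; r = 0 − (-2) = 2
x=8: V̂ = -9.5 + 1.5·8 = 2.5; r = 0.5 − 2.5 = -2
x=10: V̂ = -9.5 + 1.5·10 = 5.5; r = 8.5 − 5.5 = 3
x=11: V̂ = -9.5 + 1.5·11 = 7; r = 10 − 7 = 3
x=12: V̂ = -9.5 + 1.5·12 = 8.5; r = 9.5 − 8.5 = 1
x=13: V̂ = -9.5 + 1.5·13 = 10; r = 8 − 10 = -2
x=14: V̂ = -9.5 + 1.5·14 = 11.5; r = 8.5 − 11.5 = -3
Largest |r| is 5 at x = 2, residual -5.

x = 2, r = -5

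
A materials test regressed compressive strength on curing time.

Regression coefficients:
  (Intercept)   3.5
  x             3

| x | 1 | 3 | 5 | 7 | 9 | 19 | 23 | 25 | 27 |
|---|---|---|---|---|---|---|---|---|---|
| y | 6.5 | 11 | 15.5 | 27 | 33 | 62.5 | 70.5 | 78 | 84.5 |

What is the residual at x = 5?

e = -3

ŷ = 3.5 + 3·5 = 18.5
e = 15.5 − 18.5 = -3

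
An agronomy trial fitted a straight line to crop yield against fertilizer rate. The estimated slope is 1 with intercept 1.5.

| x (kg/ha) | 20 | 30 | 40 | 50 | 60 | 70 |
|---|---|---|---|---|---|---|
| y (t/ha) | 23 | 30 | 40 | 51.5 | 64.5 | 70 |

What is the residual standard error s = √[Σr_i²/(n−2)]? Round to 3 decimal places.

s = 2.121

x=20: ŷ = 1.5 + 20 = 21.5; r = 23 − 21.5 = 1.5
x=30: ŷ = 1.5 + 30 = 31.5; r = 30 − 31.5 = -1.5
x=40: ŷ = 1.5 + 40 = 41.5; r = 40 − 41.5 = -1.5
x=50: ŷ = 1.5 + 50 = 51.5; r = 51.5 − 51.5 = 0
x=60: ŷ = 1.5 + 60 = 61.5; r = 64.5 − 61.5 = 3
x=70: ŷ = 1.5 + 70 = 71.5; r = 70 − 71.5 = -1.5
SSE = 2.25 + 2.25 + 2.25 + 0 + 9 + 2.25 = 18
s = √(18/4) = √4.5 ≈ 2.121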